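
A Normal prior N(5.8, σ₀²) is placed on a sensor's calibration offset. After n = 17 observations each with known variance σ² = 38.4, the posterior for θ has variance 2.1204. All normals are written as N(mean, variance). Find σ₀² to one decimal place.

Posterior precision equals prior precision plus data precision: 1/σ_n² = 1/σ₀² + n/σ².
So 1/σ₀² = 1/2.1204 − 17/38.4 = 0.471609 − 0.442708 = 0.028901.
Hence σ₀² = 1/0.028901 ≈ 34.6.

σ₀² = 34.6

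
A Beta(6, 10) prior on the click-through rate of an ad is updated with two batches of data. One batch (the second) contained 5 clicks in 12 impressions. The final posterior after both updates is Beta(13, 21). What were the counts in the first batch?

Sequential conjugate updates are equivalent to a single update on the pooled data, so total successes = posterior α − prior α and total failures = posterior β − prior β.
Total across both batches: 13−6=7 clicks, 21−10=11 non-clicks.
Subtract the second batch: 7−5=2 clicks and 11−7=4 non-clicks.

2 clicks and 4 non-clicks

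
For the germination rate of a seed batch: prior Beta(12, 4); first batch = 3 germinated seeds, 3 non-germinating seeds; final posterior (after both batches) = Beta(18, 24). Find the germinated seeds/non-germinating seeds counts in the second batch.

3 germinated seeds and 17 non-germinating seeds

Sequential conjugate updates are equivalent to a single update on the pooled data, so total successes = posterior α − prior α and total failures = posterior β − prior β.
Total across both batches: 18−12=6 germinated seeds, 24−4=20 non-germinating seeds.
Subtract the first batch: 6−3=3 germinated seeds and 20−3=17 non-germinating seeds.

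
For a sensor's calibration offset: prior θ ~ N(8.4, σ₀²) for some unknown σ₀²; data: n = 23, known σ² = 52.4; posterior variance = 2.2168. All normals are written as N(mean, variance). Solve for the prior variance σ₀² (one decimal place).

σ₀² = 82.2

Posterior precision equals prior precision plus data precision: 1/σ_n² = 1/σ₀² + n/σ².
So 1/σ₀² = 1/2.2168 − 23/52.4 = 0.451101 − 0.438931 = 0.012170.
Hence σ₀² = 1/0.012170 ≈ 82.2.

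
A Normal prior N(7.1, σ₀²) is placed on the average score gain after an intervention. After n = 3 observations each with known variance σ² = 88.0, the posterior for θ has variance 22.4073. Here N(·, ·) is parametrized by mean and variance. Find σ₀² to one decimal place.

For the Normal–Normal model with known σ², precisions add: τ_n = τ₀ + n/σ².
So 1/σ₀² = 1/22.4073 − 3/88.0 = 0.044628 − 0.034091 = 0.010537.
Hence σ₀² = 1/0.010537 ≈ 94.9.

σ₀² = 94.9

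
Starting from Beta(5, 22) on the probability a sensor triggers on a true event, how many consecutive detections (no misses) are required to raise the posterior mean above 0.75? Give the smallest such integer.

k = 62

After k detections and 0 misses the posterior is Beta(5+k, 22), with mean (5+k)/(5+22+k).
Set (5+k)/(27+k) > 0.75 and solve: k > (0.75·27 − 5)/(1 − 0.75) = 61.000.
The smallest integer exceeding 61.000 is 62.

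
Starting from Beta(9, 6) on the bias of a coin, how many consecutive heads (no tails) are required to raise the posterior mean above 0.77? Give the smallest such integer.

k = 12

After k heads and 0 tails the posterior is Beta(9+k, 6), with mean (9+k)/(9+6+k).
Set (9+k)/(15+k) > 0.77 and solve: k > (0.77·15 − 9)/(1 − 0.77) = 11.087.
The smallest integer exceeding 11.087 is 12, and checking k=12: (21)/(27) = 0.7778 > 0.77.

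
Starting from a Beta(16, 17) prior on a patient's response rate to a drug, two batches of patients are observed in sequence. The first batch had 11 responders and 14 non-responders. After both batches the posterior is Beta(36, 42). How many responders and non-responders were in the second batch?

Because Beta–binomial updating is additive in the counts, the combined data contributed (α_post−α_prior, β_post−β_prior) successes and failures.
Total across both batches: 36−16=20 responders, 42−17=25 non-responders.
Subtract the first batch: 20−11=9 responders and 25−14=11 non-responders.

9 responders and 11 non-responders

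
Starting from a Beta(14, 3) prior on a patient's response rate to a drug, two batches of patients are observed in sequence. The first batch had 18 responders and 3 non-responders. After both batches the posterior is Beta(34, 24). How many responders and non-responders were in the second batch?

Sequential conjugate updates are equivalent to a single update on the pooled data, so total successes = posterior α − prior α and total failures = posterior β − prior β.
Total across both batches: 34−14=20 responders, 24−3=21 non-responders.
Subtract the first batch: 20−18=2 responders and 21−3=18 non-responders.

2 responders and 18 non-responders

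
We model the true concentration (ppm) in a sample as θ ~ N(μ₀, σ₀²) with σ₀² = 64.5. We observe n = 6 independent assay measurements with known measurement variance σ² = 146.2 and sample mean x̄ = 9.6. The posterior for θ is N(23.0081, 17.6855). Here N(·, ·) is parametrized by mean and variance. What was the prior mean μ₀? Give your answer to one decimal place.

μ₀ = 58.5

The posterior mean is a precision-weighted average: μ_n = (τ₀μ₀ + τ_data·x̄)/(τ₀+τ_data), with τ₀=1/σ₀² and τ_data=n/σ².
Here τ₀ = 1/64.5 = 0.015504 and τ_data = 6/146.2 = 0.041040, so τ_n = 0.056544.
Rearranging for μ₀: μ₀ = (μ_n·τ_n − τ_data·x̄)/τ₀ = (23.0081·0.056544 − 0.041040·9.6) / 0.015504 = 0.906986/0.015504 ≈ 58.5.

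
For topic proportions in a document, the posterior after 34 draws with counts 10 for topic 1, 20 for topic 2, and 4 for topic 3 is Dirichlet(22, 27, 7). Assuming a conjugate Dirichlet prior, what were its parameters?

For a Dirichlet(α) prior with multinomial counts c, the posterior is Dirichlet(α + c) componentwise.
Subtract each count from the matching posterior parameter: 22−10=12, 27−20=7, 7−4=3.

Dirichlet(12, 7, 3)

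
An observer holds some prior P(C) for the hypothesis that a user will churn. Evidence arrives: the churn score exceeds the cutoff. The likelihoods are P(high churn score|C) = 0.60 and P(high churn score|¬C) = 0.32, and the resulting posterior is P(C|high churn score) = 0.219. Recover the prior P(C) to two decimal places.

P(C) = 0.13

Bayes' rule in odds form gives O(C|E) = O(C)·[P(E|C)/P(E|¬C)], hence O(C) = O(C|E)/LR.
Posterior odds = 0.219/(1−0.219) = 0.2804. LR = 0.60/0.32 = 1.8750.
Prior odds = 0.2804/1.8750 = 0.1495, so P(C) = 0.1495/(1+0.1495) ≈ 0.13.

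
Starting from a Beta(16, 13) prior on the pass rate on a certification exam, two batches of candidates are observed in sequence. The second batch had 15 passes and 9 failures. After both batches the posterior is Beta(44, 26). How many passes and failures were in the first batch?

13 passes and 4 failures

Because Beta–binomial updating is additive in the counts, the combined data contributed (α_post−α_prior, β_post−β_prior) successes and failures.
Total across both batches: 44−16=28 passes, 26−13=13 failures.
Subtract the second batch: 28−15=13 passes and 13−9=4 failures.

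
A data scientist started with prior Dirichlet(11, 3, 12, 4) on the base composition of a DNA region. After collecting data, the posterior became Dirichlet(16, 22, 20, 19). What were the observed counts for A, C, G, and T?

counts (5, 19, 8, 15)

For a Dirichlet(α) prior with multinomial counts c, the posterior is Dirichlet(α + c) componentwise.
Counts are posterior − prior componentwise: 16−11=5, 22−3=19, 20−12=8, 19−4=15.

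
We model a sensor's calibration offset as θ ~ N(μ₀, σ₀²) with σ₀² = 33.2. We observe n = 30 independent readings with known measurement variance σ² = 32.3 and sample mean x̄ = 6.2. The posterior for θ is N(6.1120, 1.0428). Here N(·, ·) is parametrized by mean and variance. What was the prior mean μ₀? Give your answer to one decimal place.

With known observation variance, the Normal–Normal posterior has precision τ_n = τ₀ + n/σ² and mean μ_n = (τ₀μ₀ + (n/σ²)x̄)/τ_n.
Here τ₀ = 1/33.2 = 0.030120 and τ_data = 30/32.3 = 0.928793, so τ_n = 0.958913.
Rearranging for μ₀: μ₀ = (μ_n·τ_n − τ_data·x̄)/τ₀ = (6.1120·0.958913 − 0.928793·6.2) / 0.030120 = 0.102360/0.030120 ≈ 3.4.

μ₀ = 3.4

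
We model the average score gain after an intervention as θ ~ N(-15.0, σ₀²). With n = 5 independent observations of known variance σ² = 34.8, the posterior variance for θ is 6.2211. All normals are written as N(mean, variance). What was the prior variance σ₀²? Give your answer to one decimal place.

σ₀² = 58.6

Posterior precision equals prior precision plus data precision: 1/σ_n² = 1/σ₀² + n/σ².
So 1/σ₀² = 1/6.2211 − 5/34.8 = 0.160743 − 0.143678 = 0.017065.
Hence σ₀² = 1/0.017065 ≈ 58.6.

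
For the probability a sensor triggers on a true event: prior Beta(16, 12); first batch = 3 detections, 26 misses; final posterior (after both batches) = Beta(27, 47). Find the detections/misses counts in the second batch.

8 detections and 9 misses

Sequential conjugate updates are equivalent to a single update on the pooled data, so total successes = posterior α − prior α and total failures = posterior β − prior β.
Total across both batches: 27−16=11 detections, 47−12=35 misses.
Subtract the first batch: 11−3=8 detections and 35−26=9 misses.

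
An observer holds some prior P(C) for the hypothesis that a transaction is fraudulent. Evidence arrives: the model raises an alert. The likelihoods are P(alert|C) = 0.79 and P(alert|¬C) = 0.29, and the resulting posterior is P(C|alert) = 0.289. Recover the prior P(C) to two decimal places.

In odds form, posterior odds = prior odds × likelihood ratio, so prior odds = posterior odds ÷ LR.
Posterior odds = 0.289/(1−0.289) = 0.4065. LR = 0.79/0.29 = 2.7241.
Prior odds = 0.4065/2.7241 = 0.1492, so P(C) = 0.1492/(1+0.1492) ≈ 0.13.

P(C) = 0.13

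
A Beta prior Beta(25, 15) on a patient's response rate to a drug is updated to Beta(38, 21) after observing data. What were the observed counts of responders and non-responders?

Beta is conjugate to the binomial likelihood: posterior = Beta(a+s, b+f).
So s = 38 − 25 = 13 and f = 21 − 15 = 6.

13 responders and 6 non-responders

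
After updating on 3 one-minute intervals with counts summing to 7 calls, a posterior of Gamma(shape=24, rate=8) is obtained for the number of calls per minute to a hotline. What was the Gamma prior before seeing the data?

Gamma(shape=17, rate=5)

A Gamma(α, β) prior (rate parametrization) on a Poisson rate with n observations summing to S gives posterior Gamma(α+S, β+n).
So α = 24 − 7 = 17 and β = 8 − 3 = 5.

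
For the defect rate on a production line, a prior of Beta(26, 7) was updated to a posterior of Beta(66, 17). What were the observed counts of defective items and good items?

40 defective items and 10 good items

Beta is conjugate to the binomial likelihood: posterior = Beta(α+s, β+f).
So s = 66 − 26 = 40 and f = 17 − 7 = 10.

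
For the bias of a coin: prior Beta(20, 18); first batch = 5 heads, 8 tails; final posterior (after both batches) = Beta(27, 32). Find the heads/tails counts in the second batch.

Sequential conjugate updates are equivalent to a single update on the pooled data, so total successes = posterior α − prior α and total failures = posterior β − prior β.
Total across both batches: 27−20=7 heads, 32−18=14 tails.
Subtract the first batch: 7−5=2 heads and 14−8=6 tails.

2 heads and 6 tails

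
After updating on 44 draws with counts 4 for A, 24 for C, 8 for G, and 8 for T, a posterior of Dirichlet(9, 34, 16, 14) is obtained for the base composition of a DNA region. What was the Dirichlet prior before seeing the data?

Dirichlet(5, 10, 8, 6)

For a Dirichlet(α) prior with multinomial counts c, the posterior is Dirichlet(α + c) componentwise.
Subtract each count from the matching posterior parameter: 9−4=5, 34−24=10, 16−8=8, 14−8=6.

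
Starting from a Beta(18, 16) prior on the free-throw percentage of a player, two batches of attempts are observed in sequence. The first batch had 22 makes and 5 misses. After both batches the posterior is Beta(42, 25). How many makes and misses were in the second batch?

2 makes and 4 misses

Because Beta–binomial updating is additive in the counts, the combined data contributed (α_post−α_prior, β_post−β_prior) successes and failures.
Total across both batches: 42−18=24 makes, 25−16=9 misses.
Subtract the first batch: 24−22=2 makes and 9−5=4 misses.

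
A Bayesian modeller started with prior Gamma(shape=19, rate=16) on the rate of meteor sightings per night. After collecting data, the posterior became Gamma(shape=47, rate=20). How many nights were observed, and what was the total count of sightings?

n = 4 nights with total 28 sightings

Gamma–Poisson conjugacy: posterior shape = α + Σxᵢ, posterior rate = β + n.
Matching: Σxᵢ = 47 − 19 = 28 and n = 20 − 16 = 4.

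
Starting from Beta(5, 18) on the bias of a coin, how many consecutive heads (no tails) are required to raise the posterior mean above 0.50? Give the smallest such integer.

k = 14

After k heads and 0 tails the posterior is Beta(5+k, 18), with mean (5+k)/(5+18+k).
Set (5+k)/(23+k) > 0.50 and solve: k > (0.50·23 − 5)/(1 − 0.50) = 13.000.
The smallest integer exceeding 13.000 is 14.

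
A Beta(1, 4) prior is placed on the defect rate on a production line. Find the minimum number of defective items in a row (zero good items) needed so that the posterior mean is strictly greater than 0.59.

After k defective items and 0 good items the posterior is Beta(1+k, 4), with mean (1+k)/(1+4+k).
Set (1+k)/(5+k) > 0.59 and solve: k > (0.59·5 − 1)/(1 − 0.59) = 4.756.
The smallest integer exceeding 4.756 is 5.

k = 5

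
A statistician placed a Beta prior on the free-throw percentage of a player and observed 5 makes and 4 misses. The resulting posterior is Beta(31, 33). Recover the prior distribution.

Beta is conjugate to the binomial likelihood: posterior = Beta(a+s, b+f).
Subtract the data counts: 31−5=26, 33−4=29.

Beta(26, 29)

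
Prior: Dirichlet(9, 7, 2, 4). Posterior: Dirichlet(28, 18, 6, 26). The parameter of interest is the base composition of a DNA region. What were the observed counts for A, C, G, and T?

For a Dirichlet(α) prior with multinomial counts c, the posterior is Dirichlet(α + c) componentwise.
Counts are posterior − prior componentwise: 28−9=19, 18−7=11, 6−2=4, 26−4=22.

counts (19, 11, 4, 22)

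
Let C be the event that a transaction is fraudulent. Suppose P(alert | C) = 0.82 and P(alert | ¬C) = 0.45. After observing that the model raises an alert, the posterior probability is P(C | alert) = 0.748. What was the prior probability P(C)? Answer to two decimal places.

In odds form, posterior odds = prior odds × likelihood ratio, so prior odds = posterior odds ÷ LR.
Posterior odds = 0.748/(1−0.748) = 2.9683. LR = 0.82/0.45 = 1.8222.
Prior odds = 2.9683/1.8222 = 1.6290, so P(C) = 1.6290/(1+1.6290) ≈ 0.62.

P(C) = 0.62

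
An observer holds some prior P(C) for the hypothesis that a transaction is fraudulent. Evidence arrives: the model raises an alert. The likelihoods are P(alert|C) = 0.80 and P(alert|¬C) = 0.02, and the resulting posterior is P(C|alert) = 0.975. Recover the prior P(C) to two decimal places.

Bayes' rule in odds form gives O(C|E) = O(C)·[P(E|C)/P(E|¬C)], hence O(C) = O(C|E)/LR.
Posterior odds = 0.975/(1−0.975) = 39.0000. LR = 0.80/0.02 = 40.0000.
Prior odds = 39.0000/40.0000 = 0.9750, so P(C) = 0.9750/(1+0.9750) ≈ 0.49.

P(C) = 0.49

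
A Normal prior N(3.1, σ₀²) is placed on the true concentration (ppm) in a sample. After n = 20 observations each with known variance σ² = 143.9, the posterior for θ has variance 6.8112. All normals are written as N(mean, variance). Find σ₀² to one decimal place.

For the Normal–Normal model with known σ², precisions add: τ_n = τ₀ + n/σ².
So 1/σ₀² = 1/6.8112 − 20/143.9 = 0.146817 − 0.138985 = 0.007832.
Hence σ₀² = 1/0.007832 ≈ 127.7.

σ₀² = 127.7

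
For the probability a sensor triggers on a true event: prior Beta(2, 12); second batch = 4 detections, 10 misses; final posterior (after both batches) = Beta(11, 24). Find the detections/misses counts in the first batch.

5 detections and 2 misses

Sequential conjugate updates are equivalent to a single update on the pooled data, so total successes = posterior α − prior α and total failures = posterior β − prior β.
Total across both batches: 11−2=9 detections, 24−12=12 misses.
Subtract the second batch: 9−4=5 detections and 12−10=2 misses.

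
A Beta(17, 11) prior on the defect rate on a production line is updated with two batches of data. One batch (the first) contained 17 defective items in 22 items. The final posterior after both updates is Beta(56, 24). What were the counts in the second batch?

Because Beta–binomial updating is additive in the counts, the combined data contributed (α_post−α_prior, β_post−β_prior) successes and failures.
Total across both batches: 56−17=39 defective items, 24−11=13 good items.
Subtract the first batch: 39−17=22 defective items and 13−5=8 good items.

22 defective items and 8 good items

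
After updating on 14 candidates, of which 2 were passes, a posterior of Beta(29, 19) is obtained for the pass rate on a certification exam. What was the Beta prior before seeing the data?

Beta(27, 7)

Beta is conjugate to the binomial likelihood: posterior = Beta(a+s, b+f).
Subtract the data counts: 29−2=27, 19−12=7.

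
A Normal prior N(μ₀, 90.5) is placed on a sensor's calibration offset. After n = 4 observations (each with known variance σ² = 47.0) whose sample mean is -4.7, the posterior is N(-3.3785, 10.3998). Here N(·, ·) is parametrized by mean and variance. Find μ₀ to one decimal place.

With known observation variance, the Normal–Normal posterior has precision τ_n = τ₀ + n/σ² and mean μ_n = (τ₀μ₀ + (n/σ²)x̄)/τ_n.
Here τ₀ = 1/90.5 = 0.011050 and τ_data = 4/47.0 = 0.085106, so τ_n = 0.096156.
Rearranging for μ₀: μ₀ = (μ_n·τ_n − τ_data·x̄)/τ₀ = (-3.3785·0.096156 − 0.085106·-4.7) / 0.011050 = 0.075135/0.011050 ≈ 6.8.

μ₀ = 6.8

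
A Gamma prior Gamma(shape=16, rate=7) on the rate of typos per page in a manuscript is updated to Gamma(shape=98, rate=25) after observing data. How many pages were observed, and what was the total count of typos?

n = 18 pages with total 82 typos

Gamma–Poisson conjugacy: posterior shape = α + Σxᵢ, posterior rate = β + n.
Matching: Σxᵢ = 98 − 16 = 82 and n = 25 − 7 = 18.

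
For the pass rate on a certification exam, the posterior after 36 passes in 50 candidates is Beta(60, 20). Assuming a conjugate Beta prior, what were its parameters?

Beta(24, 6)

A Beta(a, b) prior with s successes and f failures in binomial data gives a Beta(a+s, b+f) posterior.
So a = 60 − 36 = 24 and b = 20 − 14 = 6.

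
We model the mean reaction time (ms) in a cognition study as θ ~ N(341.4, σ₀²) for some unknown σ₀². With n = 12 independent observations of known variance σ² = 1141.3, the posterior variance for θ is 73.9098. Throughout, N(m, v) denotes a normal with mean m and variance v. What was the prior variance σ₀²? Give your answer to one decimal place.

For the Normal–Normal model with known σ², precisions add: τ_n = τ₀ + n/σ².
So 1/σ₀² = 1/73.9098 − 12/1141.3 = 0.013530 − 0.010514 = 0.003016.
Hence σ₀² = 1/0.003016 ≈ 331.6.

σ₀² = 331.6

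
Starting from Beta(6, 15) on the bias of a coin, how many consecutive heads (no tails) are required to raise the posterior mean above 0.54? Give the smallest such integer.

k = 12

After k heads and 0 tails the posterior is Beta(6+k, 15), with mean (6+k)/(6+15+k).
Set (6+k)/(21+k) > 0.54 and solve: k > (0.54·21 − 6)/(1 − 0.54) = 11.609.
The smallest integer exceeding 11.609 is 12, and checking k=12: (18)/(33) = 0.5455 > 0.54.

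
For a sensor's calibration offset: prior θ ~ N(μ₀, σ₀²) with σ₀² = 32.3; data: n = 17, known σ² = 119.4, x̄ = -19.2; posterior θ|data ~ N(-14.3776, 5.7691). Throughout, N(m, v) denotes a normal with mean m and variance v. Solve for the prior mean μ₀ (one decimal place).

μ₀ = 7.8

With known observation variance, the Normal–Normal posterior has precision τ_n = τ₀ + n/σ² and mean μ_n = (τ₀μ₀ + (n/σ²)x̄)/τ_n.
Here τ₀ = 1/32.3 = 0.030960 and τ_data = 17/119.4 = 0.142379, so τ_n = 0.173339.
Rearranging for μ₀: μ₀ = (μ_n·τ_n − τ_data·x̄)/τ₀ = (-14.3776·0.173339 − 0.142379·-19.2) / 0.030960 = 0.241478/0.030960 ≈ 7.8.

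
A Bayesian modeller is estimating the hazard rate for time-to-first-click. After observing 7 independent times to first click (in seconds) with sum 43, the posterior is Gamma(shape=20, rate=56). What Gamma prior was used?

Gamma(shape=13, rate=13)

Gamma–exponential conjugacy: posterior shape = α + n, posterior rate = β + Σtᵢ.
So α = 20 − 7 = 13 and β = 56 − 43 = 13.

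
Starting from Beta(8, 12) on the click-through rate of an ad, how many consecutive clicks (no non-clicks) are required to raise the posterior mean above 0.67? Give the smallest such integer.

After k clicks and 0 non-clicks the posterior is Beta(8+k, 12), with mean (8+k)/(8+12+k).
Set (8+k)/(20+k) > 0.67 and solve: k > (0.67·20 − 8)/(1 − 0.67) = 16.364.
The smallest integer exceeding 16.364 is 17, and checking k=17: (25)/(37) = 0.6757 > 0.67.

k = 17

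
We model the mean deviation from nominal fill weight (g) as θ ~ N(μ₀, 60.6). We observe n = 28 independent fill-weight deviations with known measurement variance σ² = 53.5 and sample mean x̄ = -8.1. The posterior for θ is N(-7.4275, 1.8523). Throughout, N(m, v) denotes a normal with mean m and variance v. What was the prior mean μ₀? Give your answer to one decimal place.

μ₀ = 13.9

With known observation variance, the Normal–Normal posterior has precision τ_n = τ₀ + n/σ² and mean μ_n = (τ₀μ₀ + (n/σ²)x̄)/τ_n.
Here τ₀ = 1/60.6 = 0.016502 and τ_data = 28/53.5 = 0.523364, so τ_n = 0.539866.
Rearranging for μ₀: μ₀ = (μ_n·τ_n − τ_data·x̄)/τ₀ = (-7.4275·0.539866 − 0.523364·-8.1) / 0.016502 = 0.229394/0.016502 ≈ 13.9.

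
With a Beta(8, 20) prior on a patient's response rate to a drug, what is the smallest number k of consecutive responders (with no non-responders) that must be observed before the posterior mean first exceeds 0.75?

k = 53

After k responders and 0 non-responders the posterior is Beta(8+k, 20), with mean (8+k)/(8+20+k).
Set (8+k)/(28+k) > 0.75 and solve: k > (0.75·28 − 8)/(1 − 0.75) = 52.000.
The smallest integer exceeding 52.000 is 53.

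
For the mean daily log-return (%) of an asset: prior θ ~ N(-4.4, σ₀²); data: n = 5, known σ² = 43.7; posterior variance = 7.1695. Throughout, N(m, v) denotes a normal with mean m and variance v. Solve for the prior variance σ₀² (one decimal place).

σ₀² = 39.9

Posterior precision equals prior precision plus data precision: 1/σ_n² = 1/σ₀² + n/σ².
So 1/σ₀² = 1/7.1695 − 5/43.7 = 0.139480 − 0.114416 = 0.025064.
Hence σ₀² = 1/0.025064 ≈ 39.9.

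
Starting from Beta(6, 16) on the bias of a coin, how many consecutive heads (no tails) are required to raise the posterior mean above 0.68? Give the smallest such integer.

After k heads and 0 tails the posterior is Beta(6+k, 16), with mean (6+k)/(6+16+k).
Set (6+k)/(22+k) > 0.68 and solve: k > (0.68·22 − 6)/(1 − 0.68) = 28.000.
The smallest integer exceeding 28.000 is 29, and checking k=29: (35)/(51) = 0.6863 > 0.68.

k = 29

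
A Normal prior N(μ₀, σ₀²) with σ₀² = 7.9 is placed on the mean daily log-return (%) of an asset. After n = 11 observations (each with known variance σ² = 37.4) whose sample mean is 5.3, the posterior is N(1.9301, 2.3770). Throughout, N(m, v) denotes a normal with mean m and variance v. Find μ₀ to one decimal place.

μ₀ = -5.9

With known observation variance, the Normal–Normal posterior has precision τ_n = τ₀ + n/σ² and mean μ_n = (τ₀μ₀ + (n/σ²)x̄)/τ_n.
Here τ₀ = 1/7.9 = 0.126582 and τ_data = 11/37.4 = 0.294118, so τ_n = 0.420700.
Rearranging for μ₀: μ₀ = (μ_n·τ_n − τ_data·x̄)/τ₀ = (1.9301·0.420700 − 0.294118·5.3) / 0.126582 = -0.746832/0.126582 ≈ -5.9.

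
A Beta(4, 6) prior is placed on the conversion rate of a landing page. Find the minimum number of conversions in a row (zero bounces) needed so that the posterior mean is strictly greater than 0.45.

k = 1

After k conversions and 0 bounces the posterior is Beta(4+k, 6), with mean (4+k)/(4+6+k).
Set (4+k)/(10+k) > 0.45 and solve: k > (0.45·10 − 4)/(1 − 0.45) = 0.909.
The smallest integer exceeding 0.909 is 1.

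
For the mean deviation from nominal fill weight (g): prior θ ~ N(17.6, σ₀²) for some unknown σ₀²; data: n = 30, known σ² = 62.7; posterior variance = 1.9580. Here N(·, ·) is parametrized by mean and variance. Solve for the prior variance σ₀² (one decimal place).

σ₀² = 31.0

Posterior precision equals prior precision plus data precision: 1/σ_n² = 1/σ₀² + n/σ².
So 1/σ₀² = 1/1.9580 − 30/62.7 = 0.510725 − 0.478469 = 0.032256.
Hence σ₀² = 1/0.032256 ≈ 31.0.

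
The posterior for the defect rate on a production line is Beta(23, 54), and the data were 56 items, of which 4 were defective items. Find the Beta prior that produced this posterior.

Beta is conjugate to the binomial likelihood: posterior = Beta(α+s, β+f).
So α = 23 − 4 = 19 and β = 54 − 52 = 2.

Beta(19, 2)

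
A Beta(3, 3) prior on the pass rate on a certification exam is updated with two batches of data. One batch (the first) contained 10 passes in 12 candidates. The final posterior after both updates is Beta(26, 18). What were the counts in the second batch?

13 passes and 13 failures

Sequential conjugate updates are equivalent to a single update on the pooled data, so total successes = posterior α − prior α and total failures = posterior β − prior β.
Total across both batches: 26−3=23 passes, 18−3=15 failures.
Subtract the first batch: 23−10=13 passes and 15−2=13 failures.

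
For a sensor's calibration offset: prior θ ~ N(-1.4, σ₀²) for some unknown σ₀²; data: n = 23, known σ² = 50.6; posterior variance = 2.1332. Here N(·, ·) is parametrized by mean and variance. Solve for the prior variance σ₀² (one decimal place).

σ₀² = 70.3

Posterior precision equals prior precision plus data precision: 1/σ_n² = 1/σ₀² + n/σ².
So 1/σ₀² = 1/2.1332 − 23/50.6 = 0.468779 − 0.454545 = 0.014234.
Hence σ₀² = 1/0.014234 ≈ 70.3.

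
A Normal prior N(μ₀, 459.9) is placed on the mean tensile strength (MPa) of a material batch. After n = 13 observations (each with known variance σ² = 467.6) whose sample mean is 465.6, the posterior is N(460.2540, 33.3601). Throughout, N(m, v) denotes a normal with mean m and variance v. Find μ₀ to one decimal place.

μ₀ = 391.9

With known observation variance, the Normal–Normal posterior has precision τ_n = τ₀ + n/σ² and mean μ_n = (τ₀μ₀ + (n/σ²)x̄)/τ_n.
Here τ₀ = 1/459.9 = 0.002174 and τ_data = 13/467.6 = 0.027802, so τ_n = 0.029976.
Rearranging for μ₀: μ₀ = (μ_n·τ_n − τ_data·x̄)/τ₀ = (460.2540·0.029976 − 0.027802·465.6) / 0.002174 = 0.851963/0.002174 ≈ 391.9.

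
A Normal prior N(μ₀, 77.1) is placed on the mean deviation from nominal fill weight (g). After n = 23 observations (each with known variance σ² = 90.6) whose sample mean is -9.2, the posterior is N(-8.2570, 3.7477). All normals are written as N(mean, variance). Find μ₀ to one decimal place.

With known observation variance, the Normal–Normal posterior has precision τ_n = τ₀ + n/σ² and mean μ_n = (τ₀μ₀ + (n/σ²)x̄)/τ_n.
Here τ₀ = 1/77.1 = 0.012970 and τ_data = 23/90.6 = 0.253863, so τ_n = 0.266833.
Rearranging for μ₀: μ₀ = (μ_n·τ_n − τ_data·x̄)/τ₀ = (-8.2570·0.266833 − 0.253863·-9.2) / 0.012970 = 0.132300/0.012970 ≈ 10.2.

μ₀ = 10.2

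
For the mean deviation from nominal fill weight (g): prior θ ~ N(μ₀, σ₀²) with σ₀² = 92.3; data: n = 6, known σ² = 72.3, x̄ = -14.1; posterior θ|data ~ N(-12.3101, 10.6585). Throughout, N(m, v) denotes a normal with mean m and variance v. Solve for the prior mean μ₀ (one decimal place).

μ₀ = 1.4

With known observation variance, the Normal–Normal posterior has precision τ_n = τ₀ + n/σ² and mean μ_n = (τ₀μ₀ + (n/σ²)x̄)/τ_n.
Here τ₀ = 1/92.3 = 0.010834 and τ_data = 6/72.3 = 0.082988, so τ_n = 0.093822.
Rearranging for μ₀: μ₀ = (μ_n·τ_n − τ_data·x̄)/τ₀ = (-12.3101·0.093822 − 0.082988·-14.1) / 0.010834 = 0.015173/0.010834 ≈ 1.4.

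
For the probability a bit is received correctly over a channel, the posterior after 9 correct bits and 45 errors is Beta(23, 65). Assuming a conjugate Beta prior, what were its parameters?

Beta(14, 20)

A Beta(a, b) prior with s successes and f failures in binomial data gives a Beta(a+s, b+f) posterior.
So a = 23 − 9 = 14 and b = 65 − 45 = 20.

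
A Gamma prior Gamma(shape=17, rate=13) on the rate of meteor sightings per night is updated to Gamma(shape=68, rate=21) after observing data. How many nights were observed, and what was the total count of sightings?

n = 8 nights with total 51 sightings

A Gamma(α, β) prior (rate parametrization) on a Poisson rate with n observations summing to S gives posterior Gamma(α+S, β+n).
Matching: Σxᵢ = 68 − 17 = 51 and n = 21 − 13 = 8.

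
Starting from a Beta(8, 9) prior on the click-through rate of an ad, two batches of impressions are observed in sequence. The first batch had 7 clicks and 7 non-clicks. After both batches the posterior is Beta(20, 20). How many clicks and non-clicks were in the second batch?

5 clicks and 4 non-clicks

Because Beta–binomial updating is additive in the counts, the combined data contributed (α_post−α_prior, β_post−β_prior) successes and failures.
Total across both batches: 20−8=12 clicks, 20−9=11 non-clicks.
Subtract the first batch: 12−7=5 clicks and 11−7=4 non-clicks.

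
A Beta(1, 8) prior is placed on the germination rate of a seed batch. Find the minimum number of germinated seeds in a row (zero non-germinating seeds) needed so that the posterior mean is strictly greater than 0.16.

k = 1

After k germinated seeds and 0 non-germinating seeds the posterior is Beta(1+k, 8), with mean (1+k)/(1+8+k).
Set (1+k)/(9+k) > 0.16 and solve: k > (0.16·9 − 1)/(1 − 0.16) = 0.524.
The smallest integer exceeding 0.524 is 1.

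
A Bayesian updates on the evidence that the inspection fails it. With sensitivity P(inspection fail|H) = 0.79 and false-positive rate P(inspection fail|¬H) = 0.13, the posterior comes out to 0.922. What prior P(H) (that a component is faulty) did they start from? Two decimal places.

P(H) = 0.66

In odds form, posterior odds = prior odds × likelihood ratio, so prior odds = posterior odds ÷ LR.
Posterior odds = 0.922/(1−0.922) = 11.8205. LR = 0.79/0.13 = 6.0769.
Prior odds = 11.8205/6.0769 = 1.9452, so P(H) = 1.9452/(1+1.9452) ≈ 0.66.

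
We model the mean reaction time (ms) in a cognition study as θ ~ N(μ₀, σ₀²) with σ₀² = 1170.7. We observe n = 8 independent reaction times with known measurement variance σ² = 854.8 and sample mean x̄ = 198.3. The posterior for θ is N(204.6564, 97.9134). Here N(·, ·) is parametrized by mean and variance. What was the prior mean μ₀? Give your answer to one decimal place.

With known observation variance, the Normal–Normal posterior has precision τ_n = τ₀ + n/σ² and mean μ_n = (τ₀μ₀ + (n/σ²)x̄)/τ_n.
Here τ₀ = 1/1170.7 = 0.000854 and τ_data = 8/854.8 = 0.009359, so τ_n = 0.010213.
Rearranging for μ₀: μ₀ = (μ_n·τ_n − τ_data·x̄)/τ₀ = (204.6564·0.010213 − 0.009359·198.3) / 0.000854 = 0.234266/0.000854 ≈ 274.3.

μ₀ = 274.3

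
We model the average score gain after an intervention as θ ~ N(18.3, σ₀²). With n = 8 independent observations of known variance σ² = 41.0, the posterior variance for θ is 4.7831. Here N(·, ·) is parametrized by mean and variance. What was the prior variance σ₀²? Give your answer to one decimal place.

Posterior precision equals prior precision plus data precision: 1/σ_n² = 1/σ₀² + n/σ².
So 1/σ₀² = 1/4.7831 − 8/41.0 = 0.209069 − 0.195122 = 0.013947.
Hence σ₀² = 1/0.013947 ≈ 71.7.

σ₀² = 71.7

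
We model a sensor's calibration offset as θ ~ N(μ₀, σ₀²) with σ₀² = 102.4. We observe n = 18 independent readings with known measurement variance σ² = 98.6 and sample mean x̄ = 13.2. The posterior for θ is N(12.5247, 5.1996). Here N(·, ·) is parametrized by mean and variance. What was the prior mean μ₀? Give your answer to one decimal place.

μ₀ = -0.1

The posterior mean is a precision-weighted average: μ_n = (τ₀μ₀ + τ_data·x̄)/(τ₀+τ_data), with τ₀=1/σ₀² and τ_data=n/σ².
Here τ₀ = 1/102.4 = 0.009766 and τ_data = 18/98.6 = 0.182556, so τ_n = 0.192322.
Rearranging for μ₀: μ₀ = (μ_n·τ_n − τ_data·x̄)/τ₀ = (12.5247·0.192322 − 0.182556·13.2) / 0.009766 = -0.000964/0.009766 ≈ -0.1.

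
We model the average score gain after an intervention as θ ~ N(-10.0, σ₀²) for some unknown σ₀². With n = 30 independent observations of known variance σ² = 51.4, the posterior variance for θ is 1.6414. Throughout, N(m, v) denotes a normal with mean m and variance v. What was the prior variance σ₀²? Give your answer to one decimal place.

σ₀² = 39.1

Posterior precision equals prior precision plus data precision: 1/σ_n² = 1/σ₀² + n/σ².
So 1/σ₀² = 1/1.6414 − 30/51.4 = 0.609236 − 0.583658 = 0.025578.
Hence σ₀² = 1/0.025578 ≈ 39.1.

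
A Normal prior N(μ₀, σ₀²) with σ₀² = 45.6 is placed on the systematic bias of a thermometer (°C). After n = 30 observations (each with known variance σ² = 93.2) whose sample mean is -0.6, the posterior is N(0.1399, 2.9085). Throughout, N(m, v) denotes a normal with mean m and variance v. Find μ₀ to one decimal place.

μ₀ = 11.0

With known observation variance, the Normal–Normal posterior has precision τ_n = τ₀ + n/σ² and mean μ_n = (τ₀μ₀ + (n/σ²)x̄)/τ_n.
Here τ₀ = 1/45.6 = 0.021930 and τ_data = 30/93.2 = 0.321888, so τ_n = 0.343818.
Rearranging for μ₀: μ₀ = (μ_n·τ_n − τ_data·x̄)/τ₀ = (0.1399·0.343818 − 0.321888·-0.6) / 0.021930 = 0.241233/0.021930 ≈ 11.0.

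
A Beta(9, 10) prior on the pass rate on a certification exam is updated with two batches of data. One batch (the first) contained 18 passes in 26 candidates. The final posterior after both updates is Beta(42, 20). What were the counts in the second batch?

15 passes and 2 failures

Because Beta–binomial updating is additive in the counts, the combined data contributed (α_post−α_prior, β_post−β_prior) successes and failures.
Total across both batches: 42−9=33 passes, 20−10=10 failures.
Subtract the first batch: 33−18=15 passes and 10−8=2 failures.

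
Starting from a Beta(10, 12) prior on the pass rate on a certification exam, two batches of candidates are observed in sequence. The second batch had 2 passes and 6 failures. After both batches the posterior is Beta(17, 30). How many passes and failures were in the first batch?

5 passes and 12 failures

Because Beta–binomial updating is additive in the counts, the combined data contributed (α_post−α_prior, β_post−β_prior) successes and failures.
Total across both batches: 17−10=7 passes, 30−12=18 failures.
Subtract the second batch: 7−2=5 passes and 18−6=12 failures.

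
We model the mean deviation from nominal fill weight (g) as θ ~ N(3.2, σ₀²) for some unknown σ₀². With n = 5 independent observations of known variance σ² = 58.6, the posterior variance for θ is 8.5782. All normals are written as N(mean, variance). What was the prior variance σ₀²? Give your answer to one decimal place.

σ₀² = 32.0

For the Normal–Normal model with known σ², precisions add: τ_n = τ₀ + n/σ².
So 1/σ₀² = 1/8.5782 − 5/58.6 = 0.116575 − 0.085324 = 0.031251.
Hence σ₀² = 1/0.031251 ≈ 32.0.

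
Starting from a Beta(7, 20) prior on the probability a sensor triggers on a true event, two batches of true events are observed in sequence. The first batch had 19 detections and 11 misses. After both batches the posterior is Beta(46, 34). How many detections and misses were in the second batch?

Because Beta–binomial updating is additive in the counts, the combined data contributed (α_post−α_prior, β_post−β_prior) successes and failures.
Total across both batches: 46−7=39 detections, 34−20=14 misses.
Subtract the first batch: 39−19=20 detections and 14−11=3 misses.

20 detections and 3 misses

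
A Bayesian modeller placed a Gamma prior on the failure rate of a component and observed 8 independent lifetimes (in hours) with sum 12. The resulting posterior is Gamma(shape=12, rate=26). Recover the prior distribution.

Gamma(shape=4, rate=14)

For an exponential likelihood with a Gamma(α, β) prior on the rate, n observations with total T give posterior Gamma(α+n, β+T).
So α = 12 − 8 = 4 and β = 26 − 12 = 14.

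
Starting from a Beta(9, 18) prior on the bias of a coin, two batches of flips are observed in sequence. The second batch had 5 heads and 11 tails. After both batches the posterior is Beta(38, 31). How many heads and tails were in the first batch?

24 heads and 2 tails

Sequential conjugate updates are equivalent to a single update on the pooled data, so total successes = posterior α − prior α and total failures = posterior β − prior β.
Total across both batches: 38−9=29 heads, 31−18=13 tails.
Subtract the second batch: 29−5=24 heads and 13−11=2 tails.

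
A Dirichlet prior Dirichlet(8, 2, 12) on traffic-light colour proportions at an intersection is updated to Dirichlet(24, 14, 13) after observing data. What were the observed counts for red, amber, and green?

counts (16, 12, 1)

For a Dirichlet(α) prior with multinomial counts c, the posterior is Dirichlet(α + c) componentwise.
Counts are posterior − prior componentwise: 24−8=16, 14−2=12, 13−12=1.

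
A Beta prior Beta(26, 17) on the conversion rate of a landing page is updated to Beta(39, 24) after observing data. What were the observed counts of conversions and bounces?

13 conversions and 7 bounces

Beta is conjugate to the binomial likelihood: posterior = Beta(a+s, b+f).
Match parameters: s=39−26=13, f=24−17=7.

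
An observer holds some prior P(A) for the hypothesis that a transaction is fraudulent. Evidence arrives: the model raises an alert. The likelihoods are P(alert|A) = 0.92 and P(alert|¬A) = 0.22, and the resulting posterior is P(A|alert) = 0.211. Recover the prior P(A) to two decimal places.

In odds form, posterior odds = prior odds × likelihood ratio, so prior odds = posterior odds ÷ LR.
Posterior odds = 0.211/(1−0.211) = 0.2674. LR = 0.92/0.22 = 4.1818.
Prior odds = 0.2674/4.1818 = 0.0639, so P(A) = 0.0639/(1+0.0639) ≈ 0.06.

P(A) = 0.06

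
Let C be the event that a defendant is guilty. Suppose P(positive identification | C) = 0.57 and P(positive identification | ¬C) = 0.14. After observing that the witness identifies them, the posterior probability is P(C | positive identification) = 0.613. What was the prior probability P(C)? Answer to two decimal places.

In odds form, posterior odds = prior odds × likelihood ratio, so prior odds = posterior odds ÷ LR.
Posterior odds = 0.613/(1−0.613) = 1.5840. LR = 0.57/0.14 = 4.0714.
Prior odds = 1.5840/4.0714 = 0.3891, so P(C) = 0.3891/(1+0.3891) ≈ 0.28.

P(C) = 0.28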